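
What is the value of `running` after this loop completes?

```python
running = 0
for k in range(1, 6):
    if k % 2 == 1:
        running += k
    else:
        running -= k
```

Add odd, subtract even
`running` takes the values: 0 → 1 → -1 → 2 → -2 → 3

Answer: 3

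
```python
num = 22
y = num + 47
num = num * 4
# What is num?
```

Trace:
`num = 22` → num = 22
`y = num + 47` → y = 69
`num = num * 4` → num = 88
So num = 88

Answer: 88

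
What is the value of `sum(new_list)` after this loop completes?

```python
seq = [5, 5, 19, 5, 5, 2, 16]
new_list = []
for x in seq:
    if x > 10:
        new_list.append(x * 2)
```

Sum of doubled values > 10
`new_list` takes the values: [] → [38] → [38, 32]
So `sum(new_list)` = 70

Answer: 70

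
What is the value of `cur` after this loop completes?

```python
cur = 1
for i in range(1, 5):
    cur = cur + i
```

Start at 1, add 1 through 4
`cur` takes the values: 1 → 2 → 4 → 7 → 11

Answer: 11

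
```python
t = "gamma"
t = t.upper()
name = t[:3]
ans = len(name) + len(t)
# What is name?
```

Trace:
`t = "gamma"` → t = 'gamma'
`t = t.upper()` → t = 'GAMMA'
`name = t[:3]` → name = 'GAM'
`ans = len(name) + len(t)` → ans = 8
So name = 'GAM'

Answer: 'GAM'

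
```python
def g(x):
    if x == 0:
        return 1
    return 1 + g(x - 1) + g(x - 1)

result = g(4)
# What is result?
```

g(x) = 1 + 2·g(x-1), g(0)=1. Closed form: (1+1)·2^4 - 1 = 31.

Answer: 31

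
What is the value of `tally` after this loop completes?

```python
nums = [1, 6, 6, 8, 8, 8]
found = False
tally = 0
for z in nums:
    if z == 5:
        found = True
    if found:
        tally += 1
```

Count elements after first 5 in [1, 6, 6, 8, 8, 8]
`tally` takes the values: 0

Answer: 0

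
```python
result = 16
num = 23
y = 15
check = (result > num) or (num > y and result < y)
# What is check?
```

Trace:
`result = 16` → result = 16
`num = 23` → num = 23
`y = 15` → y = 15
`check = (result > num) or (num > y and result < y)` → check = False
So check = False

Answer: False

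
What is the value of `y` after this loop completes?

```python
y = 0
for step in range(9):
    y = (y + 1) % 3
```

Increment mod 3, 9 times = 0
`y` takes the values: 0 → 1 → 2 → 0 → 1 → 2 → 0 → 1 → 2 → 0

Answer: 0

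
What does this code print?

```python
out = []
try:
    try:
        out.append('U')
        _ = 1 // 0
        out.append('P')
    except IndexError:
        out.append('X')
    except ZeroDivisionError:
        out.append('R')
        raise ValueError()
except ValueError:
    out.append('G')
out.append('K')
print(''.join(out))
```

Execution trace: 'U' (inner try body) → 'R' (inner except ZeroDivisionError) → 'G' (outer except ValueError) → 'K' (after the try/except). Output: URGK

Answer: URGK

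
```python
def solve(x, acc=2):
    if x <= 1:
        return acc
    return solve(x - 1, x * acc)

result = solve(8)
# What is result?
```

Accumulator trace (n, acc): (8, 2) -> (7, 16) -> (6, 112) -> (5, 672) -> (4, 3360) -> (3, 13440) -> (2, 40320) -> (1, 80640) -> return 80640

Answer: 80640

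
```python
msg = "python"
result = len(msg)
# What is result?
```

Trace:
`msg = "python"` → msg = 'python'
`result = len(msg)` → result = 6
So result = 6

Answer: 6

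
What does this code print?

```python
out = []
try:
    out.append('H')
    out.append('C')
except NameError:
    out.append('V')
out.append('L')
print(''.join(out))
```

Execution trace: 'H' (try body) → 'C' (try body, no exception) → 'L' (after the try/except). Output: HCL

Answer: HCL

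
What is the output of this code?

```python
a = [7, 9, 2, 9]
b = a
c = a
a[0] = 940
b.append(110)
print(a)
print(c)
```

Key concept: multiple aliases.
Step by step:
`a = [7, 9, 2, 9]` → a = [7, 9, 2, 9]
`b = a` → b = [7, 9, 2, 9] (same object as a)
`c = a` → c = [7, 9, 2, 9] (same object as a, b)
`a[0] = 940` → a = [940, 9, 2, 9] (same object as b, c); b = [940, 9, 2, 9] (same object as a, c); c = [940, 9, 2, 9] (same object as a, b)
`b.append(110)` → a = [940, 9, 2, 9, 110] (same object as b, c); b = [940, 9, 2, 9, 110] (same object as a, c); c = [940, 9, 2, 9, 110] (same object as a, b)
`print(a)` → prints [940, 9, 2, 9, 110]
`print(c)` → prints [940, 9, 2, 9, 110]

Answer:
[940, 9, 2, 9, 110]
[940, 9, 2, 9, 110]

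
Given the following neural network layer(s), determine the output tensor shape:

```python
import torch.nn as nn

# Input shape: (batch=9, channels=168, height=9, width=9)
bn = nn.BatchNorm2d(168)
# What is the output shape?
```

Input: (9, 168, 9, 9) -> Output: (9, 168, 9, 9)

Answer: (9, 168, 9, 9)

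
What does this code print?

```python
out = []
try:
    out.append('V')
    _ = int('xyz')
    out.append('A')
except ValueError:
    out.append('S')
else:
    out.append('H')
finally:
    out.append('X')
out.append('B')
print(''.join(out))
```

Execution trace: 'V' (try body) → 'S' (except ValueError) → 'X' (finally) → 'B' (after the try/except). Output: VSXB

Answer: VSXB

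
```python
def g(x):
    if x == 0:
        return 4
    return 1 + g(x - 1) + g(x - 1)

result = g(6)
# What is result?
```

g(x) = 1 + 2·g(x-1), g(0)=4. Closed form: (4+1)·2^6 - 1 = 319.

Answer: 319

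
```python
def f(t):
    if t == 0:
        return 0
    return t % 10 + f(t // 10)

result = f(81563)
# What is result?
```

Sum of digits of 81563: 3 + 6 + 5 + 1 + 8 = 23

Answer: 23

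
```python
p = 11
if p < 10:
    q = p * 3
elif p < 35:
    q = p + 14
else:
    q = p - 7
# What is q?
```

Trace:
`p = 11` → p = 11
`if p < 10: ...` → p < 10 is False, p < 35 is True → q = 25
So q = 25

Answer: 25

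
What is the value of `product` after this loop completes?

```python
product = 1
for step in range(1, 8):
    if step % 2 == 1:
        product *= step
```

Product of odd numbers 1 to 7
`product` takes the values: 1 → 3 → 15 → 105

Answer: 105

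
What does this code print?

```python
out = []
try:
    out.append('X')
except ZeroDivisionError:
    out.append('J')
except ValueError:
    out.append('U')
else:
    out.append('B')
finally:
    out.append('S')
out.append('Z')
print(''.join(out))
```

Execution trace: 'X' (try body, no exception) → 'B' (else) → 'S' (finally) → 'Z' (after the try/except). Output: XBSZ

Answer: XBSZ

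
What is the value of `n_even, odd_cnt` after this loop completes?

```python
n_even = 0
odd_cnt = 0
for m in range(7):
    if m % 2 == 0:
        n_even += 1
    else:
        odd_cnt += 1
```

Count evens and odds in range(7)
`n_even, odd_cnt` takes the values: (0, 0) → (1, 0) → (1, 1) → (2, 1) → (2, 2) → (3, 2) → (3, 3) → (4, 3)

Answer: 4, 3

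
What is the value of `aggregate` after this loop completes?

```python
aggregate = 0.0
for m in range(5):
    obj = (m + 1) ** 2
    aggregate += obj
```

Sum of squared losses 1² + 2² + ... + 5²
`aggregate` takes the values: 0.0 → 1.0 → 5.0 → 14.0 → 30.0 → 55.0

Answer: 55.0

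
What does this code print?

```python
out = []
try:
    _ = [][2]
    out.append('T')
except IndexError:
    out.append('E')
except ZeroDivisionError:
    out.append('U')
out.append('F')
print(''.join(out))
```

Execution trace: 'E' (except IndexError) → 'F' (after the try/except). Output: EF

Answer: EF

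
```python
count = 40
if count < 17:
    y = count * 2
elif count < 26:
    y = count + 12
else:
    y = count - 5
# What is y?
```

Trace:
`count = 40` → count = 40
`if count < 17: ...` → count < 17 is False, count < 26 is False, take else branch → y = 35
So y = 35

Answer: 35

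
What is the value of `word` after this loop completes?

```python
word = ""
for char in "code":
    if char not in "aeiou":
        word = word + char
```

Remove vowels from 'code'
`word` takes the values: "" → "c" → "cd"

Answer: "cd"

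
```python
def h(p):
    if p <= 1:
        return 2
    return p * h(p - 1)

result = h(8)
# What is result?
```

h(8) = 8 * 7 * 6 * 5 * 4 * 3 * 2 * 2 = 80640

Answer: 80640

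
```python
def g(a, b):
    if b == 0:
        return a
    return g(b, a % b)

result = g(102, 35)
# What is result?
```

g(102, 35) -> g(35, 32) -> g(32, 3) -> g(3, 2) -> g(2, 1) -> g(1, 0) -> 1

Answer: 1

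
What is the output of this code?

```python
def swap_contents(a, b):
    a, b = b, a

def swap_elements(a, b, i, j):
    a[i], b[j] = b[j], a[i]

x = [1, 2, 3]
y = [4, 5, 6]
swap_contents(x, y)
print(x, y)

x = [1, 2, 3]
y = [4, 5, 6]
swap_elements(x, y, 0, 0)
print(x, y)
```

Key concept: parameter rebinding vs mutation.
Step by step:
`x = [1, 2, 3]` → x = [1, 2, 3]
`y = [4, 5, 6]` → y = [4, 5, 6]
`swap_contents(x, y)` → no visible change to tracked variables
`print(x, y)` → prints [1, 2, 3] [4, 5, 6]
`x = [1, 2, 3]` → x = [1, 2, 3]
`y = [4, 5, 6]` → y = [4, 5, 6]
`swap_elements(x, y, 0, 0)` → x = [4, 2, 3]; y = [1, 5, 6]
`print(x, y)` → prints [4, 2, 3] [1, 5, 6]

Answer:
[1, 2, 3] [4, 5, 6]
[4, 2, 3] [1, 5, 6]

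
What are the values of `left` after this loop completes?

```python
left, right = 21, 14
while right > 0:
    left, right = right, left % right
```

GCD of 21 and 14
`left` takes the values: 21 → 14 → 7

Answer: 7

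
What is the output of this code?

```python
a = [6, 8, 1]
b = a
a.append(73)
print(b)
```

Key concept: basic list aliasing.
Step by step:
`a = [6, 8, 1]` → a = [6, 8, 1]
`b = a` → b = [6, 8, 1] (same object as a)
`a.append(73)` → a = [6, 8, 1, 73] (same object as b); b = [6, 8, 1, 73] (same object as a)
`print(b)` → prints [6, 8, 1, 73]

Answer: [6, 8, 1, 73]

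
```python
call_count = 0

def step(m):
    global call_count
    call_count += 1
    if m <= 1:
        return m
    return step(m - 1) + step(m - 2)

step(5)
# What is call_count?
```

Calls(m) = 1 + Calls(m-1) + Calls(m-2); Calls(0)=Calls(1)=1. For m=5 this gives 15.

Answer: 15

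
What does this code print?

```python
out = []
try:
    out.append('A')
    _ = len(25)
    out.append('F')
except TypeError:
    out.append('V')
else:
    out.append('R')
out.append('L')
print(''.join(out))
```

Execution trace: 'A' (try body) → 'V' (except TypeError) → 'L' (after the try/except). Output: AVL

Answer: AVL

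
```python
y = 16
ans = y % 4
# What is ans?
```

Trace:
`y = 16` → y = 16
`ans = y % 4` → ans = 0
So ans = 0

Answer: 0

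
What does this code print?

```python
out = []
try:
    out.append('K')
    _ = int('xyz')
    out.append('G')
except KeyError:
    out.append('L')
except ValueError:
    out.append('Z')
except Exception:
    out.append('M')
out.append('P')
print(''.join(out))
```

Execution trace: 'K' (try body) → 'Z' (except ValueError) → 'P' (after the try/except). Output: KZP

Answer: KZP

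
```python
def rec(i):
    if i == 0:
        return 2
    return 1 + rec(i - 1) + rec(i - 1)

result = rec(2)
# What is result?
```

rec(i) = 1 + 2·rec(i-1), rec(0)=2. Closed form: (2+1)·2^2 - 1 = 11.

Answer: 11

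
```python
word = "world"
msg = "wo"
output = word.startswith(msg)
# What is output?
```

Trace:
`word = "world"` → word = 'world'
`msg = "wo"` → msg = 'wo'
`output = word.startswith(msg)` → output = True
So output = True

Answer: True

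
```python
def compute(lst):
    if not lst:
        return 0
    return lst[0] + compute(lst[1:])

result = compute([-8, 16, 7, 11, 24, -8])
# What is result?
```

(-8) + 16 + 7 + 11 + 24 + (-8) + 0 = 42

Answer: 42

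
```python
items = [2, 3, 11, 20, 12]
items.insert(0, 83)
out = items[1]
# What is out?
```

Trace:
`items = [2, 3, 11, 20, 12]` → items = [2, 3, 11, 20, 12]
`items.insert(0, 83)` → items = [83, 2, 3, 11, 20, 12]
`out = items[1]` → out = 2
So out = 2

Answer: 2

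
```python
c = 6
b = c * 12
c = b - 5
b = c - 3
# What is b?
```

Trace:
`c = 6` → c = 6
`b = c * 12` → b = 72
`c = b - 5` → c = 67
`b = c - 3` → b = 64
So b = 64

Answer: 64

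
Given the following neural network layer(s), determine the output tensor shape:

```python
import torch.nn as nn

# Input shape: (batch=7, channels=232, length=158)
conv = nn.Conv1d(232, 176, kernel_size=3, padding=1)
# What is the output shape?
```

Input: (7, 232, 158) -> Output: (7, 176, 158)

Answer: (7, 176, 158)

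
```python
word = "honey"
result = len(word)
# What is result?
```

Trace:
`word = "honey"` → word = 'honey'
`result = len(word)` → result = 5
So result = 5

Answer: 5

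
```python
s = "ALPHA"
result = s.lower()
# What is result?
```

Trace:
`s = "ALPHA"` → s = 'ALPHA'
`result = s.lower()` → result = 'alpha'
So result = 'alpha'

Answer: 'alpha'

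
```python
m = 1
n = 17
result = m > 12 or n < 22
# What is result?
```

Trace:
`m = 1` → m = 1
`n = 17` → n = 17
`result = m > 12 or n < 22` → result = True
So result = True

Answer: True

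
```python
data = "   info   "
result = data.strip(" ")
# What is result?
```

Trace:
`data = "   info   "` → data = '   info   '
`result = data.strip(" ")` → result = 'info'
So result = 'info'

Answer: 'info'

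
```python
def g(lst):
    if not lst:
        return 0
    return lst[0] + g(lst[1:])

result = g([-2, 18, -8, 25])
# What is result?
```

(-2) + 18 + (-8) + 25 + 0 = 33

Answer: 33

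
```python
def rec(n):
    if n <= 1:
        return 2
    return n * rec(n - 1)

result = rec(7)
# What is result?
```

rec(7) = 7 * 6 * 5 * 4 * 3 * 2 * 2 = 10080

Answer: 10080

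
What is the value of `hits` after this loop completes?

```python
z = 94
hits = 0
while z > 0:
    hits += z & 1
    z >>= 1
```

Count set bits in 94 (binary: 0b1011110)
`hits` takes the values: 0 → 1 → 2 → 3 → 4 → 5

Answer: 5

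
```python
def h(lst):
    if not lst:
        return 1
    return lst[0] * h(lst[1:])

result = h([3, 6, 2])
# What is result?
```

Product over [3, 6, 2] = 3 * 6 * 2 = 36

Answer: 36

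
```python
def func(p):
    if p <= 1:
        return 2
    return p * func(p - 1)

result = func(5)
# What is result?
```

func(5) = 5 * 4 * 3 * 2 * 2 = 240

Answer: 240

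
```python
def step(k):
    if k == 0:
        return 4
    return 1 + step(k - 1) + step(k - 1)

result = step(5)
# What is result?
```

step(k) = 1 + 2·step(k-1), step(0)=4. Closed form: (4+1)·2^5 - 1 = 159.

Answer: 159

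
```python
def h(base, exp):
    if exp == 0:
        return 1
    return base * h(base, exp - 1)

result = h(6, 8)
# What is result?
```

h(6, 8) = 6 * 6 * 6 * 6 * 6 * 6 * 6 * 6 = 1679616

Answer: 1679616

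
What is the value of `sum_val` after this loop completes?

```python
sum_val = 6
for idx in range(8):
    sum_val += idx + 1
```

Start at 6, add 1 to 8 = 42
`sum_val` takes the values: 6 → 7 → 9 → 12 → 16 → 21 → 27 → 34 → 42

Answer: 42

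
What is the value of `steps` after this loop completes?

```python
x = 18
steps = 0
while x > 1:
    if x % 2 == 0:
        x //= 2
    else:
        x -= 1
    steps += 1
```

Steps to reduce 18 to 1
`steps` takes the values: 0 → 1 → 2 → 3 → 4 → 5

Answer: 5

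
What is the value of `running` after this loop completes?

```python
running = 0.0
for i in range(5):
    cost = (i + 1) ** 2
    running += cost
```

Sum of squared losses 1² + 2² + ... + 5²
`running` takes the values: 0.0 → 1.0 → 5.0 → 14.0 → 30.0 → 55.0

Answer: 55.0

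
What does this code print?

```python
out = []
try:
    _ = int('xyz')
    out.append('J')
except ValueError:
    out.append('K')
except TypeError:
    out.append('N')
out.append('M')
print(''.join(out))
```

Execution trace: 'K' (except ValueError) → 'M' (after the try/except). Output: KM

Answer: KM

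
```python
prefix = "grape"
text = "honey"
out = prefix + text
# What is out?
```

Trace:
`prefix = "grape"` → prefix = 'grape'
`text = "honey"` → text = 'honey'
`out = prefix + text` → out = 'grapehoney'
So out = 'grapehoney'

Answer: 'grapehoney'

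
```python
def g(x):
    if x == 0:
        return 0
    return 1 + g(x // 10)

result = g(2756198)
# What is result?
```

Count of digits of 2756198: 7

Answer: 7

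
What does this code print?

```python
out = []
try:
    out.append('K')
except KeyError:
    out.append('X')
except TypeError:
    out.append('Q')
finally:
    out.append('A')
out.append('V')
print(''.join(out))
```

Execution trace: 'K' (try body, no exception) → 'A' (finally) → 'V' (after the try/except). Output: KAV

Answer: KAV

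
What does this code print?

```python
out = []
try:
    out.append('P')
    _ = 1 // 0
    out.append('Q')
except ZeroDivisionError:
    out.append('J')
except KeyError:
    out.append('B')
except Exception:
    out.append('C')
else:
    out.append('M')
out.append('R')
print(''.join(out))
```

Execution trace: 'P' (try body) → 'J' (except ZeroDivisionError) → 'R' (after the try/except). Output: PJR

Answer: PJR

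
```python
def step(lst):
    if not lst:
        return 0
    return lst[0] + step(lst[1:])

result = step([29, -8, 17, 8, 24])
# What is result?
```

29 + (-8) + 17 + 8 + 24 + 0 = 70

Answer: 70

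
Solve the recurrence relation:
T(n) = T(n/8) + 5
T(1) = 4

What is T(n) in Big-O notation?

Each step divides n by 8 and adds 5. After log_8(n) steps we reach T(1)=4. So T(n) = 5·log_8(n) + 4 = O(log n).

Answer: O(log n)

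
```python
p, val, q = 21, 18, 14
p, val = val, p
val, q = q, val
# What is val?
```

Trace:
`p, val, q = 21, 18, 14` → p = 21; val = 18; q = 14
`p, val = val, p` → p = 18; val = 21
`val, q = q, val` → val = 14; q = 21
So val = 14

Answer: 14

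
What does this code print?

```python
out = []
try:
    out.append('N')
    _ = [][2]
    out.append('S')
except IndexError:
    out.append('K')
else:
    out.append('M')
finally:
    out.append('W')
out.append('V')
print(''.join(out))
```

Execution trace: 'N' (try body) → 'K' (except IndexError) → 'W' (finally) → 'V' (after the try/except). Output: NKWV

Answer: NKWV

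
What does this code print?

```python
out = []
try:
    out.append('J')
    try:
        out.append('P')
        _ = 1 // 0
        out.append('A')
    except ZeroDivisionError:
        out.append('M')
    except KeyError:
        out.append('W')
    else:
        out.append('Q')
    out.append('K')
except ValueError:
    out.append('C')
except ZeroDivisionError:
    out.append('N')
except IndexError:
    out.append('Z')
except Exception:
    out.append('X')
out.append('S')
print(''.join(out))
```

Execution trace: 'J' (try body) → 'P' (inner try body) → 'M' (inner except ZeroDivisionError) → 'K' (try body, no exception) → 'S' (after the try/except). Output: JPMKS

Answer: JPMKS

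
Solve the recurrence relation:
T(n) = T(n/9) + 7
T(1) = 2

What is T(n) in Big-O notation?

Each step divides n by 9 and adds 7. After log_9(n) steps we reach T(1)=2. So T(n) = 7·log_9(n) + 2 = O(log n).

Answer: O(log n)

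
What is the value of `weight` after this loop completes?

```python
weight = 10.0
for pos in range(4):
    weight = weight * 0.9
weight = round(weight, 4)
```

Exponential decay: 10.0 * 0.9^4
`weight` takes the values: 10.0 → 9.0 → 8.1 → 7.29 → 6.561

Answer: 6.561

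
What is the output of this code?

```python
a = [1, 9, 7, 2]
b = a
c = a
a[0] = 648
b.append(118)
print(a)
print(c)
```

Key concept: multiple aliases.
Step by step:
`a = [1, 9, 7, 2]` → a = [1, 9, 7, 2]
`b = a` → b = [1, 9, 7, 2] (same object as a)
`c = a` → c = [1, 9, 7, 2] (same object as a, b)
`a[0] = 648` → a = [648, 9, 7, 2] (same object as b, c); b = [648, 9, 7, 2] (same object as a, c); c = [648, 9, 7, 2] (same object as a, b)
`b.append(118)` → a = [648, 9, 7, 2, 118] (same object as b, c); b = [648, 9, 7, 2, 118] (same object as a, c); c = [648, 9, 7, 2, 118] (same object as a, b)
`print(a)` → prints [648, 9, 7, 2, 118]
`print(c)` → prints [648, 9, 7, 2, 118]

Answer:
[648, 9, 7, 2, 118]
[648, 9, 7, 2, 118]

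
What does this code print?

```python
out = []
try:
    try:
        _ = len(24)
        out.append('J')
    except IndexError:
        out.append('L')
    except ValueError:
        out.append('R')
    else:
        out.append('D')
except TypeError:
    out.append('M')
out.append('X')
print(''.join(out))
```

Execution trace: 'M' (outer except TypeError) → 'X' (after the try/except). Output: MX

Answer: MX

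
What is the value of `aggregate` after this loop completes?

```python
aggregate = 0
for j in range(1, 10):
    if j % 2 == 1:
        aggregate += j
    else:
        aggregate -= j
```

Add odd, subtract even
`aggregate` takes the values: 0 → 1 → -1 → 2 → -2 → 3 → -3 → 4 → -4 → 5

Answer: 5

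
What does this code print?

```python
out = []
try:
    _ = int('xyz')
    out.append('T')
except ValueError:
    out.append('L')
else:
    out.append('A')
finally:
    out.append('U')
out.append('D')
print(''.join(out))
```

Execution trace: 'L' (except ValueError) → 'U' (finally) → 'D' (after the try/except). Output: LUD

Answer: LUD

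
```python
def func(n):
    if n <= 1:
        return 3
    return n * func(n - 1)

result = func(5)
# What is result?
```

func(5) = 5 * 4 * 3 * 2 * 3 = 360

Answer: 360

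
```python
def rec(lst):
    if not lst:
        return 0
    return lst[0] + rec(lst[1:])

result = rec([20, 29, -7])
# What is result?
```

20 + 29 + (-7) + 0 = 42

Answer: 42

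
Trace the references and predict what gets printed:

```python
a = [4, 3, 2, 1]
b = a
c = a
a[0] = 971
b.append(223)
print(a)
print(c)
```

Key concept: multiple aliases.
Step by step:
`a = [4, 3, 2, 1]` → a = [4, 3, 2, 1]
`b = a` → b = [4, 3, 2, 1] (same object as a)
`c = a` → c = [4, 3, 2, 1] (same object as a, b)
`a[0] = 971` → a = [971, 3, 2, 1] (same object as b, c); b = [971, 3, 2, 1] (same object as a, c); c = [971, 3, 2, 1] (same object as a, b)
`b.append(223)` → a = [971, 3, 2, 1, 223] (same object as b, c); b = [971, 3, 2, 1, 223] (same object as a, c); c = [971, 3, 2, 1, 223] (same object as a, b)
`print(a)` → prints [971, 3, 2, 1, 223]
`print(c)` → prints [971, 3, 2, 1, 223]

Answer:
[971, 3, 2, 1, 223]
[971, 3, 2, 1, 223]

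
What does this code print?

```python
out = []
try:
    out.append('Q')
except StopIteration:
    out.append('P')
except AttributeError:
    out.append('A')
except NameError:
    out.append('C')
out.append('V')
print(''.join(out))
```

Execution trace: 'Q' (try body, no exception) → 'V' (after the try/except). Output: QV

Answer: QV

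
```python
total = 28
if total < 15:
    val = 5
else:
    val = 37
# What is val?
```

Trace:
`total = 28` → total = 28
`if total < 15: ...` → total < 15 is False, take else branch → val = 37
So val = 37

Answer: 37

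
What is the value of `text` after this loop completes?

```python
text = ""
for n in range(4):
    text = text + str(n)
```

Concatenate digits 0 to 3
`text` takes the values: "" → "0" → "01" → "012" → "0123"

Answer: "0123"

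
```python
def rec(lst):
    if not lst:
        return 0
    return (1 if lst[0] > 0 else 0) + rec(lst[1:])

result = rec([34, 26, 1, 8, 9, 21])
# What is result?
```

Count of positive elements in [34, 26, 1, 8, 9, 21] = 6

Answer: 6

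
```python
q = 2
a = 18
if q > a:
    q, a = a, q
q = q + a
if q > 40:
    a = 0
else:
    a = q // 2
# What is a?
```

Trace:
`q = 2` → q = 2
`a = 18` → a = 18
`if q > a: ...` → q > a is False → no variable changes
`q = q + a` → q = 20
`if q > 40: ...` → q > 40 is False, take else branch → a = 10
So a = 10

Answer: 10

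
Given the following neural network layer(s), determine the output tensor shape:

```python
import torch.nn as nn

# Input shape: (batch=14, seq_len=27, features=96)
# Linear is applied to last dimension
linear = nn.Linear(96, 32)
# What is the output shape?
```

Input: (14, 27, 96) -> Output: (14, 27, 32)

Answer: (14, 27, 32)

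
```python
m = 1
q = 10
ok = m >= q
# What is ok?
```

Trace:
`m = 1` → m = 1
`q = 10` → q = 10
`ok = m >= q` → ok = False
So ok = False

Answer: False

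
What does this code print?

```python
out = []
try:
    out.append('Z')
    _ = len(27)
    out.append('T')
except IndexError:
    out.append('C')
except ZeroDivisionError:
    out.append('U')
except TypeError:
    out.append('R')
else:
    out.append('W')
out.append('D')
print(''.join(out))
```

Execution trace: 'Z' (try body) → 'R' (except TypeError) → 'D' (after the try/except). Output: ZRD

Answer: ZRD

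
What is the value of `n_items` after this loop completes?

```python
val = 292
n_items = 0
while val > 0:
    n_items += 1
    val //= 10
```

Count digits by repeated division by 10
`n_items` takes the values: 0 → 1 → 2 → 3

Answer: 3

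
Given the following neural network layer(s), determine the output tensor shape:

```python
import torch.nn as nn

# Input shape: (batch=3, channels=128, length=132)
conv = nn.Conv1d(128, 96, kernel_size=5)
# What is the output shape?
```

Input: (3, 128, 132) -> Output: (3, 96, 128)

Answer: (3, 96, 128)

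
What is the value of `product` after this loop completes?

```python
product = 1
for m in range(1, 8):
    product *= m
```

7! = 5040
`product` takes the values: 1 → 2 → 6 → 24 → 120 → 720 → 5040

Answer: 5040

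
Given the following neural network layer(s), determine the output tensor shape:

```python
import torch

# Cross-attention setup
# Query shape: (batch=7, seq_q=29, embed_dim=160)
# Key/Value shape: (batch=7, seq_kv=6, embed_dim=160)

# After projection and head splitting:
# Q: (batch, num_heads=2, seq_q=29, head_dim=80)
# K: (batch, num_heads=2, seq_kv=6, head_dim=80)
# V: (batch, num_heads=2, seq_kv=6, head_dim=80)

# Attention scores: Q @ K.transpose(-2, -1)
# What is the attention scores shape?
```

Input: (7, 29, 160) -> Output: (7, 2, 29, 6)

Answer: (7, 2, 29, 6)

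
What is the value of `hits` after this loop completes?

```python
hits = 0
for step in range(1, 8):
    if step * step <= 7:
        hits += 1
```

Count numbers where step² ≤ 7
`hits` takes the values: 0 → 1 → 2

Answer: 2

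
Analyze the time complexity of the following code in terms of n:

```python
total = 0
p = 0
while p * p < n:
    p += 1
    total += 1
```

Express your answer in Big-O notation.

Each loop level contributes: √n. Multiplying the contributions gives O(√n).

Answer: O(√n)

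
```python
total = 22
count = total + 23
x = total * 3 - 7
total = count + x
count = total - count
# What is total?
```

Trace:
`total = 22` → total = 22
`count = total + 23` → count = 45
`x = total * 3 - 7` → x = 59
`total = count + x` → total = 104
`count = total - count` → count = 59
So total = 104

Answer: 104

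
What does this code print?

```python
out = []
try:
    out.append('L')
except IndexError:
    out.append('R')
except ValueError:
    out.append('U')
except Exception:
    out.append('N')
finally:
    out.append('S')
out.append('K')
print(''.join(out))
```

Execution trace: 'L' (try body, no exception) → 'S' (finally) → 'K' (after the try/except). Output: LSK

Answer: LSK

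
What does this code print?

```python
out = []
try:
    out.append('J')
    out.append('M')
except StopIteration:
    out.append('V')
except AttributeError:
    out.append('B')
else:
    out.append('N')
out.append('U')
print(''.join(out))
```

Execution trace: 'J' (try body) → 'M' (try body, no exception) → 'N' (else) → 'U' (after the try/except). Output: JMNU

Answer: JMNU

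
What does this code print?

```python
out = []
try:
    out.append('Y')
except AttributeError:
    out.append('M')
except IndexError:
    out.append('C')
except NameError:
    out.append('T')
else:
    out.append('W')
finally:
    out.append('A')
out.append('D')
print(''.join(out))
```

Execution trace: 'Y' (try body, no exception) → 'W' (else) → 'A' (finally) → 'D' (after the try/except). Output: YWAD

Answer: YWAD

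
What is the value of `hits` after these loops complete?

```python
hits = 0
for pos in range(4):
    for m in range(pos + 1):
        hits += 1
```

Triangle: 1 + 2 + ... + 4
`hits` takes the values: 0 → 1 → 2 → 3 → 4 → 5 → 6 → 7 → 8 → 9 → 10

Answer: 10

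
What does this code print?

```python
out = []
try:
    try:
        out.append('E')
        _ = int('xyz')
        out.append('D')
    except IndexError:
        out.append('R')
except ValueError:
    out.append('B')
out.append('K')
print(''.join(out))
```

Execution trace: 'E' (try body) → 'B' (outer except ValueError) → 'K' (after the try/except). Output: EBK

Answer: EBK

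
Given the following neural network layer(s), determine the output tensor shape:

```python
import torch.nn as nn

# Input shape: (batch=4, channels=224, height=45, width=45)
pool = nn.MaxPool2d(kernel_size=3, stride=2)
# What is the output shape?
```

Input: (4, 224, 45, 45) -> Output: (4, 224, 22, 22)

Answer: (4, 224, 22, 22)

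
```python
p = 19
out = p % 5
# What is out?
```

Trace:
`p = 19` → p = 19
`out = p % 5` → out = 4
So out = 4

Answer: 4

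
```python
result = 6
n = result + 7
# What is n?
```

Trace:
`result = 6` → result = 6
`n = result + 7` → n = 13
So n = 13

Answer: 13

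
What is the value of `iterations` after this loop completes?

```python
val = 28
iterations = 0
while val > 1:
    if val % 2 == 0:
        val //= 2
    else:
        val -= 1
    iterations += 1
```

Steps to reduce 28 to 1
`iterations` takes the values: 0 → 1 → 2 → 3 → 4 → 5 → 6

Answer: 6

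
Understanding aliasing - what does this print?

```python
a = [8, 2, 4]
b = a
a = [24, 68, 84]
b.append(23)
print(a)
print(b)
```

Key concept: rebinding vs mutation: a is rebound to a new list, b still points at the original.
Step by step:
`a = [8, 2, 4]` → a = [8, 2, 4]
`b = a` → b = [8, 2, 4] (same object as a)
`a = [24, 68, 84]` → a = [24, 68, 84]
`b.append(23)` → b = [8, 2, 4, 23]
`print(a)` → prints [24, 68, 84]
`print(b)` → prints [8, 2, 4, 23]

Answer:
[24, 68, 84]
[8, 2, 4, 23]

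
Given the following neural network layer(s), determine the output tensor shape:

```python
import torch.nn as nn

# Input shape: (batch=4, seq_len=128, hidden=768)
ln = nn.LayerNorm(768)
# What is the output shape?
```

Input: (4, 128, 768) -> Output: (4, 128, 768)

Answer: (4, 128, 768)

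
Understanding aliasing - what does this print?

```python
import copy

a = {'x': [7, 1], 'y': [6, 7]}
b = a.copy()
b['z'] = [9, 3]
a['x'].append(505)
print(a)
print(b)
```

Key concept: shallow copy of dict with mutable values.
Step by step:
`a = {'x': [7, 1], 'y': [6, 7]}` → a = {'x': [7, 1], 'y': [6, 7]}
`b = a.copy()` → b = {'x': [7, 1], 'y': [6, 7]}
`b['z'] = [9, 3]` → b = {'x': [7, 1], 'y': [6, 7], 'z': [9, 3]}
`a['x'].append(505)` → a = {'x': [7, 1, 505], 'y': [6, 7]}; b = {'x': [7, 1, 505], 'y': [6, 7], 'z': [9, 3]}
`print(a)` → prints {'x': [7, 1, 505], 'y': [6, 7]}
`print(b)` → prints {'x': [7, 1, 505], 'y': [6, 7], 'z': [9, 3]}

Answer:
{'x': [7, 1, 505], 'y': [6, 7]}
{'x': [7, 1, 505], 'y': [6, 7], 'z': [9, 3]}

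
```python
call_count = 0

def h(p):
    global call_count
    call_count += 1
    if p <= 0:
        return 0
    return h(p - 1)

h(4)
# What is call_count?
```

Linear recursion stepping by 1: 5 calls from p=4 down to ≤0.

Answer: 5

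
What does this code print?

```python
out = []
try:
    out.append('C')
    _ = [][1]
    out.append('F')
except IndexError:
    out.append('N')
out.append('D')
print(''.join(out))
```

Execution trace: 'C' (try body) → 'N' (except IndexError) → 'D' (after the try/except). Output: CND

Answer: CND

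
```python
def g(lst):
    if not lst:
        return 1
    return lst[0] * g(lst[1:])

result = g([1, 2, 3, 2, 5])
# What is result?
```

Product over [1, 2, 3, 2, 5] = 1 * 2 * 3 * 2 * 5 = 60

Answer: 60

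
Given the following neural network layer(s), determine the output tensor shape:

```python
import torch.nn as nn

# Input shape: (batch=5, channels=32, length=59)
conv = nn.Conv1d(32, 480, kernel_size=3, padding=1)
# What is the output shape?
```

Input: (5, 32, 59) -> Output: (5, 480, 59)

Answer: (5, 480, 59)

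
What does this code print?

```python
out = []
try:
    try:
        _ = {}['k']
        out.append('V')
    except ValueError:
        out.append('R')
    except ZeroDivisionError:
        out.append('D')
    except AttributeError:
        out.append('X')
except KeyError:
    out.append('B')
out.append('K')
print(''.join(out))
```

Execution trace: 'B' (outer except KeyError) → 'K' (after the try/except). Output: BK

Answer: BK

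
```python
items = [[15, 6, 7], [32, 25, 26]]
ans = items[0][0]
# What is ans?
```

Trace:
`items = [[15, 6, 7], [32, 25, 26]]` → items = [[15, 6, 7], [32, 25, 26]]
`ans = items[0][0]` → ans = 15
So ans = 15

Answer: 15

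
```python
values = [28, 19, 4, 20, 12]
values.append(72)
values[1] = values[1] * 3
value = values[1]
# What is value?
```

Trace:
`values = [28, 19, 4, 20, 12]` → values = [28, 19, 4, 20, 12]
`values.append(72)` → values = [28, 19, 4, 20, 12, 72]
`values[1] = values[1] * 3` → values = [28, 57, 4, 20, 12, 72]
`value = values[1]` → value = 57
So value = 57

Answer: 57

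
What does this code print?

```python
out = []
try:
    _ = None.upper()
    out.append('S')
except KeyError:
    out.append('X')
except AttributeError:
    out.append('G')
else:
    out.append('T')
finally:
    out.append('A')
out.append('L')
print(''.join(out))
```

Execution trace: 'G' (except AttributeError) → 'A' (finally) → 'L' (after the try/except). Output: GAL

Answer: GAL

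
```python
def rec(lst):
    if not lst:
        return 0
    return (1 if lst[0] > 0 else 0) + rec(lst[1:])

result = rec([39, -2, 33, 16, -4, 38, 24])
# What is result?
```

Count of positive elements in [39, -2, 33, 16, -4, 38, 24] = 5

Answer: 5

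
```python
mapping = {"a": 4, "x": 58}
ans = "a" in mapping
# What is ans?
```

Trace:
`mapping = {"a": 4, "x": 58}` → mapping = {'a': 4, 'x': 58}
`ans = "a" in mapping` → ans = True
So ans = True

Answer: True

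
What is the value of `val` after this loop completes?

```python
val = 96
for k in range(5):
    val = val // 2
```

Halve 5 times: 96 // 2^5 = 3
`val` takes the values: 96 → 48 → 24 → 12 → 6 → 3

Answer: 3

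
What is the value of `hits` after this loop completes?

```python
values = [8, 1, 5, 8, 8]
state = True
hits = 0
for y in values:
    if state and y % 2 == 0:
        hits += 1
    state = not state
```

Count even values at even positions
`hits` takes the values: 0 → 1 → 2

Answer: 2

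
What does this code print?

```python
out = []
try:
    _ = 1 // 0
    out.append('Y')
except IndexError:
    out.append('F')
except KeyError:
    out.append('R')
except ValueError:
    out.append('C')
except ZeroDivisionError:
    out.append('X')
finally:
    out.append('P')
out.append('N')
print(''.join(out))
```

Execution trace: 'X' (except ZeroDivisionError) → 'P' (finally) → 'N' (after the try/except). Output: XPN

Answer: XPN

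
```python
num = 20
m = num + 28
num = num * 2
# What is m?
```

Trace:
`num = 20` → num = 20
`m = num + 28` → m = 48
`num = num * 2` → num = 40
So m = 48

Answer: 48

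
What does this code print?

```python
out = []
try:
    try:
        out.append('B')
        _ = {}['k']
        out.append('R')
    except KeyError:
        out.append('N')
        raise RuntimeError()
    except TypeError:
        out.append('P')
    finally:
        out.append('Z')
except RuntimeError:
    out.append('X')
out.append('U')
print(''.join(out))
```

Execution trace: 'B' (inner try body) → 'N' (inner except KeyError) → 'Z' (inner finally) → 'X' (outer except RuntimeError) → 'U' (after the try/except). Output: BNZXU

Answer: BNZXU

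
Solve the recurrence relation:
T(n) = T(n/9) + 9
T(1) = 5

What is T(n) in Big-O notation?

Each step divides n by 9 and adds 9. After log_9(n) steps we reach T(1)=5. So T(n) = 9·log_9(n) + 5 = O(log n).

Answer: O(log n)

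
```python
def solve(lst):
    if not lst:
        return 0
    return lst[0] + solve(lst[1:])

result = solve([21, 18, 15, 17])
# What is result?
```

21 + 18 + 15 + 17 + 0 = 71

Answer: 71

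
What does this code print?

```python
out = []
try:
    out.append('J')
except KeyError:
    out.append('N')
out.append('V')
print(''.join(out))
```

Execution trace: 'J' (try body, no exception) → 'V' (after the try/except). Output: JV

Answer: JV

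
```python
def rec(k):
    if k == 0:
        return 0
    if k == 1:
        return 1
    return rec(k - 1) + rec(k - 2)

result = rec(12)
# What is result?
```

Build up from base cases: rec(0)=0, rec(1)=1, rec(2)=1, rec(3)=2, rec(4)=3, rec(5)=5, rec(6)=8, ..., rec(12)=144

Answer: 144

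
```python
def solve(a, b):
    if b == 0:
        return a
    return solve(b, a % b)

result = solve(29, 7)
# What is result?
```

solve(29, 7) -> solve(7, 1) -> solve(1, 0) -> 1

Answer: 1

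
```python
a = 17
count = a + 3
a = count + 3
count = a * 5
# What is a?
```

Trace:
`a = 17` → a = 17
`count = a + 3` → count = 20
`a = count + 3` → a = 23
`count = a * 5` → count = 115
So a = 23

Answer: 23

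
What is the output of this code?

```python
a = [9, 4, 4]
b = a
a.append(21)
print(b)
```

Key concept: basic list aliasing.
Step by step:
`a = [9, 4, 4]` → a = [9, 4, 4]
`b = a` → b = [9, 4, 4] (same object as a)
`a.append(21)` → a = [9, 4, 4, 21] (same object as b); b = [9, 4, 4, 21] (same object as a)
`print(b)` → prints [9, 4, 4, 21]

Answer: [9, 4, 4, 21]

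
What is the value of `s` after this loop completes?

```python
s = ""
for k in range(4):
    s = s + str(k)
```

Concatenate digits 0 to 3
`s` takes the values: "" → "0" → "01" → "012" → "0123"

Answer: "0123"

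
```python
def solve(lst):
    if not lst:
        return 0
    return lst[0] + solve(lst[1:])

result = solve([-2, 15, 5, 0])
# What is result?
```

(-2) + 15 + 5 + 0 + 0 = 18

Answer: 18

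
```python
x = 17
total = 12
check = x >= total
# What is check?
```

Trace:
`x = 17` → x = 17
`total = 12` → total = 12
`check = x >= total` → check = True
So check = True

Answer: True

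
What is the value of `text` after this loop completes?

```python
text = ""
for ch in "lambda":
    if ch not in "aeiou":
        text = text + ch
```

Remove vowels from 'lambda'
`text` takes the values: "" → "l" → "lm" → "lmb" → "lmbd"

Answer: "lmbd"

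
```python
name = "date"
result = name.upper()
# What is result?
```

Trace:
`name = "date"` → name = 'date'
`result = name.upper()` → result = 'DATE'
So result = 'DATE'

Answer: 'DATE'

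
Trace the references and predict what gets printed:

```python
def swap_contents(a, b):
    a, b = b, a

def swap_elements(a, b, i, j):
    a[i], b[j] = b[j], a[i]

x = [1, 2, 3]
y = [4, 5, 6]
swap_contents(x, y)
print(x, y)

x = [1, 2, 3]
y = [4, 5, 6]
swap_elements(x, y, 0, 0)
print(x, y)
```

Key concept: parameter rebinding vs mutation.
Step by step:
`x = [1, 2, 3]` → x = [1, 2, 3]
`y = [4, 5, 6]` → y = [4, 5, 6]
`swap_contents(x, y)` → no visible change to tracked variables
`print(x, y)` → prints [1, 2, 3] [4, 5, 6]
`x = [1, 2, 3]` → x = [1, 2, 3]
`y = [4, 5, 6]` → y = [4, 5, 6]
`swap_elements(x, y, 0, 0)` → x = [4, 2, 3]; y = [1, 5, 6]
`print(x, y)` → prints [4, 2, 3] [1, 5, 6]

Answer:
[1, 2, 3] [4, 5, 6]
[4, 2, 3] [1, 5, 6]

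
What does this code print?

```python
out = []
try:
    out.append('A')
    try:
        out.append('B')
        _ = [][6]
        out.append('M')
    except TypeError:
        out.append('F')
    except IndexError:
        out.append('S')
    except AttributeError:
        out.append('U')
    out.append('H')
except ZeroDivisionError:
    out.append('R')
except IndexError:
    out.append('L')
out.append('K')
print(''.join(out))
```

Execution trace: 'A' (try body) → 'B' (inner try body) → 'S' (inner except IndexError) → 'H' (try body, no exception) → 'K' (after the try/except). Output: ABSHK

Answer: ABSHK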